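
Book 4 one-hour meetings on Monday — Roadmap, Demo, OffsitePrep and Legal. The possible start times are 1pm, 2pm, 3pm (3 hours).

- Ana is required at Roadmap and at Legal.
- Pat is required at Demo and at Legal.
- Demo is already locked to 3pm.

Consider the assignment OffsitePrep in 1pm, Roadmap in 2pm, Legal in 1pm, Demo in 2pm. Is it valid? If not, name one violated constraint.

Ana is required at Roadmap and at Legal — holds.
Pat is required at Demo and at Legal — holds.
Demo is already locked to 3pm — violated.

No. Demo is already locked to 3pm is not satisfied.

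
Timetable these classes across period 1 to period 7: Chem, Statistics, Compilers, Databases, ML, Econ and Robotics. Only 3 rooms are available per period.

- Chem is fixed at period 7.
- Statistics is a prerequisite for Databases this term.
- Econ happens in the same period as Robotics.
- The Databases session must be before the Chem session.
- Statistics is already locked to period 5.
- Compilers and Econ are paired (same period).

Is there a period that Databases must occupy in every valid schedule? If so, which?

period 6

Statistics is fixed at period 5 and must come before Databases, so Databases is at least period 6.
Chem is fixed at period 7 and must come after Databases, so Databases is at most period 6.
So Databases must be period 6.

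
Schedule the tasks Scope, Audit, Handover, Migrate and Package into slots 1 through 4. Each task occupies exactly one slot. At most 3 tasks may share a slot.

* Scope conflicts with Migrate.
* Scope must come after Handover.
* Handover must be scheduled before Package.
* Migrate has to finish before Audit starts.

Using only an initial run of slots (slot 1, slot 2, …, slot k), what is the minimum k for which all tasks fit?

2

The precedence chain requires at least 2 distinct slots.
With at most 3 per slot and 5 tasks, at least 2 slots are needed.
2 works (last occupied slot: 2): for example Package=2; Audit=2; Migrate=1; Handover=1; Scope=2.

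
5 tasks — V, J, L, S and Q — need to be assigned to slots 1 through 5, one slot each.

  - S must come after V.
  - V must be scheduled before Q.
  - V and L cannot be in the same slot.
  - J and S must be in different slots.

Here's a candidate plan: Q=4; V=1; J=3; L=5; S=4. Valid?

Valid

J and S must be in different slots — holds.
V and L cannot be in the same slot — holds.
V must be scheduled before Q — holds.
S must come after V — holds.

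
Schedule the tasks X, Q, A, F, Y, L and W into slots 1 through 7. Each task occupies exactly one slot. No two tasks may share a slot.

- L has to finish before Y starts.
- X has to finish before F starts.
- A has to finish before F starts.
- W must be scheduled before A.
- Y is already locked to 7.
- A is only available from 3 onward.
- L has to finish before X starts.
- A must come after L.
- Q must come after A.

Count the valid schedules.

Splitting on X: it can be 2 (2), 3 (4), 4 (4), 5 (2). Listing each branch's schedules as (Q, A, F, Y, L, W):
X=2: (5,4,6,7,1,3) (6,4,5,7,1,3) — 2.
X=3: (5,4,6,7,1,2) (5,4,6,7,2,1) (6,4,5,7,1,2) (6,4,5,7,2,1) — 4.
X=4: (5,3,6,7,1,2) (5,3,6,7,2,1) (6,3,5,7,1,2) (6,3,5,7,2,1) — 4.
X=5: (4,3,6,7,1,2) (4,3,6,7,2,1) — 2.
Summing: 2 + 4 + 4 + 2 = 12.

12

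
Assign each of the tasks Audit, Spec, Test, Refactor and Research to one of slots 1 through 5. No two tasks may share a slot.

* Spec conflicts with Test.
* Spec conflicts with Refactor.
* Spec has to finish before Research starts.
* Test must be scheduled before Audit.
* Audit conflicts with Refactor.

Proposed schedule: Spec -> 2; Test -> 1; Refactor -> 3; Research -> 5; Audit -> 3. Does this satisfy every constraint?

Invalid. Audit conflicts with Refactor.

Audit conflicts with Refactor — violated.
Spec has to finish before Research starts — holds.
Spec conflicts with Test — holds.
No two tasks may share a slot — violated.
Test must be scheduled before Audit — holds.
Spec conflicts with Refactor — holds.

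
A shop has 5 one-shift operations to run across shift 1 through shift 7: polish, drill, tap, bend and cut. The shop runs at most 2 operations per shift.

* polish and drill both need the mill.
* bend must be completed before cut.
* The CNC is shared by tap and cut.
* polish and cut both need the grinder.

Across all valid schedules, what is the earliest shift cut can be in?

shift 2

Precedence pushes cut to at least shift 2.
cut at shift 2 is achievable: polish=shift 1, tap=shift 3, cut=shift 2, drill=shift 2, bend=shift 1.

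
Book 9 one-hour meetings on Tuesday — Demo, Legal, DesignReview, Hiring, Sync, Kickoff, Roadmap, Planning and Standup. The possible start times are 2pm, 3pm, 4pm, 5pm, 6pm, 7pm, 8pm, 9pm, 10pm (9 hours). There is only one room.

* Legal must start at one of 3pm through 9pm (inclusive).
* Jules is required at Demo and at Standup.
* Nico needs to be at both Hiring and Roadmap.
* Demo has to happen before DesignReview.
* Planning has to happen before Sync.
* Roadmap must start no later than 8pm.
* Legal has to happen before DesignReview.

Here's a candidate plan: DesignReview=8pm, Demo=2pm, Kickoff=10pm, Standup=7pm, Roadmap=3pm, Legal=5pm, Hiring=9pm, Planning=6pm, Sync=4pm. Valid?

Planning has to happen before Sync — violated.
Nico needs to be at both Hiring and Roadmap — holds.
Roadmap must start no later than 8pm — holds.
Legal has to happen before DesignReview — holds.
There is only one room — holds.
Demo has to happen before DesignReview — holds.
Legal must start at one of 3pm through 9pm (inclusive) — holds.
Jules is required at Demo and at Standup — holds.

Invalid. Planning has to happen before Sync.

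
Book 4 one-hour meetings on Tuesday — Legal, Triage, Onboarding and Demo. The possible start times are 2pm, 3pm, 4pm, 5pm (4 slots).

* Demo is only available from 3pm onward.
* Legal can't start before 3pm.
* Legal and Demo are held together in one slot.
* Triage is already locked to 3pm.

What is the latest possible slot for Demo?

Demo is available from 3pm.
Demo at 5pm is achievable: Onboarding=2pm, Triage=3pm, Legal=5pm, Demo=5pm.

5pm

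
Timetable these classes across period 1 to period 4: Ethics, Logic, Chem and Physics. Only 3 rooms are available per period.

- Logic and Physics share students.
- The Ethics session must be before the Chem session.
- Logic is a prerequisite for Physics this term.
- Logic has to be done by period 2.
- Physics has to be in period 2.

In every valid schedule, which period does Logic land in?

Logic's window is period 1–period 2.
Physics is fixed at period 2, and Logic can't share a period with Physics.
So Logic must be period 1.

period 1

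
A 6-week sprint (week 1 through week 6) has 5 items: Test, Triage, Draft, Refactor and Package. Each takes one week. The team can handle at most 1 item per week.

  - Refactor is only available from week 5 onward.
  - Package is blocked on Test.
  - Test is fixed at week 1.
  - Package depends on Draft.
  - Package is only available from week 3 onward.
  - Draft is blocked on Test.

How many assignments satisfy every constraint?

24

Splitting on Triage: it can be week 2 (6), week 3 (6), week 4 (6), week 5 (3), week 6 (3). Listing each branch's schedules as (Test, Draft, Refactor, Package) by week number:
Triage=week 2: (1,3,5,4) (1,3,5,6) (1,3,6,4) (1,3,6,5) (1,4,5,6) (1,4,6,5) — 6.
Triage=week 3: (1,2,5,4) (1,2,5,6) (1,2,6,4) (1,2,6,5) (1,4,5,6) (1,4,6,5) — 6.
Triage=week 4: (1,2,5,3) (1,2,5,6) (1,2,6,3) (1,2,6,5) (1,3,5,6) (1,3,6,5) — 6.
Triage=week 5: (1,2,6,3) (1,2,6,4) (1,3,6,4) — 3.
Triage=week 6: (1,2,5,3) (1,2,5,4) (1,3,5,4) — 3.
Summing: 6 + 6 + 6 + 3 + 3 = 24.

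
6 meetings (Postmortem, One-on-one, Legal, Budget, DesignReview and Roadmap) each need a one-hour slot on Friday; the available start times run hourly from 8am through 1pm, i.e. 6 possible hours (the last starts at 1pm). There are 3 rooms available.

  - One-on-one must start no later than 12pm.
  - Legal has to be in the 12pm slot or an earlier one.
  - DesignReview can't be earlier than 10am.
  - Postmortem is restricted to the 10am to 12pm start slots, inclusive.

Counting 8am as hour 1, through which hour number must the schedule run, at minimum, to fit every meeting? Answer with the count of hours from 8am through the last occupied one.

With at most 3 per hour and 6 meetings, at least 2 hours are needed.
Postmortem can't be placed before 10am — that is hour 3 counting from 8am — so the schedule must run through at least 3 hours.
3 works (last occupied hour: 10am): for example Postmortem=10am; DesignReview=10am; Legal=8am; Budget=8am; Roadmap=9am; One-on-one=8am.

3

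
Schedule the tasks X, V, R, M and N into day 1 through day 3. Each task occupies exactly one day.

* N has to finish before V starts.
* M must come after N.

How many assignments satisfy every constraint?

45

Splitting on X: it can be day 1 (15), day 2 (15), day 3 (15). Listing each branch's schedules as (V, R, M, N) by day number:
X=day 1: (2,1,2,1) (2,1,3,1) (2,2,2,1) (2,2,3,1) (2,3,2,1) (2,3,3,1) (3,1,2,1) (3,1,3,1) (3,1,3,2) (3,2,2,1) (3,2,3,1) (3,2,3,2) (3,3,2,1) (3,3,3,1) (3,3,3,2) — 15.
X=day 2: (2,1,2,1) (2,1,3,1) (2,2,2,1) (2,2,3,1) (2,3,2,1) (2,3,3,1) (3,1,2,1) (3,1,3,1) (3,1,3,2) (3,2,2,1) (3,2,3,1) (3,2,3,2) (3,3,2,1) (3,3,3,1) (3,3,3,2) — 15.
X=day 3: (2,1,2,1) (2,1,3,1) (2,2,2,1) (2,2,3,1) (2,3,2,1) (2,3,3,1) (3,1,2,1) (3,1,3,1) (3,1,3,2) (3,2,2,1) (3,2,3,1) (3,2,3,2) (3,3,2,1) (3,3,3,1) (3,3,3,2) — 15.
Summing: 15 + 15 + 15 = 45.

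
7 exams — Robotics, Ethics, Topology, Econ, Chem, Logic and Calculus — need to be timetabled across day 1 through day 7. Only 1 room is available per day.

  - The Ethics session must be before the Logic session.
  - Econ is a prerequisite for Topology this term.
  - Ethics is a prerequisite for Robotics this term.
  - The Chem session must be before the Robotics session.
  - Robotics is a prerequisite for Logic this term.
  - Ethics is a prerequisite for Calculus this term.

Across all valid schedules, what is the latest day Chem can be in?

day 5

Downstream work caps Chem at day 5.
Chem at day 5 is achievable: Topology in day 3; Robotics in day 6; Logic in day 7; Calculus in day 4; Econ in day 2; Chem in day 5; Ethics in day 1.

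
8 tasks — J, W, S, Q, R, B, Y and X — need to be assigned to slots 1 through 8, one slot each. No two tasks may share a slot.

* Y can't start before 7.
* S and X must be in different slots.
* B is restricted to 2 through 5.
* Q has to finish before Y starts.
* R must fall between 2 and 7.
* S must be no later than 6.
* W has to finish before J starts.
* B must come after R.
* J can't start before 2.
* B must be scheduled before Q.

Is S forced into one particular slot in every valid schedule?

S can be 1 (e.g. Y in 7, S in 1, R in 2, Q in 6, J in 5, X in 8, W in 4, B in 3) or 2 (e.g. J -> 5; R -> 3; Q -> 6; S -> 2; B -> 4; Y -> 7; X -> 8; W -> 1).

No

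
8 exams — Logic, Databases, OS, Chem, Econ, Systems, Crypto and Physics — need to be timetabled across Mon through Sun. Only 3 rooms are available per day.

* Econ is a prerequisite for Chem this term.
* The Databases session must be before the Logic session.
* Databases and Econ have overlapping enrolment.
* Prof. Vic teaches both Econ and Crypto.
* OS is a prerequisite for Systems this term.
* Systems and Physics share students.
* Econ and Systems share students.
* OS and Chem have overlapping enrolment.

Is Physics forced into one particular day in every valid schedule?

Physics can be Mon (e.g. Physics in Mon, OS in Mon, Databases in Mon, Econ in Tue, Chem in Wed, Logic in Tue, Crypto in Wed, Systems in Wed) or Tue (e.g. Logic=Tue; Econ=Tue; Databases=Mon; OS=Mon; Systems=Wed; Crypto=Mon; Chem=Wed; Physics=Tue).

No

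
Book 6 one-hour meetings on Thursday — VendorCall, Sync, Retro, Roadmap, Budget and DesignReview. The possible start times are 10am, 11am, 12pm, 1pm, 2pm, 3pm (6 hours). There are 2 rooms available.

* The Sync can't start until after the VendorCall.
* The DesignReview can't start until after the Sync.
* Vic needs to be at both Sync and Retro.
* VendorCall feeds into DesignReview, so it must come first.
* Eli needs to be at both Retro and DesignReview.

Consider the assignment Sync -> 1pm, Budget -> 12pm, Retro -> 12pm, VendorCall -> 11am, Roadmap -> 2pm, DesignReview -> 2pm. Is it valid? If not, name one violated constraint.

Valid

VendorCall feeds into DesignReview, so it must come first — holds.
Eli needs to be at both Retro and DesignReview — holds.
There are 2 rooms available — holds.
The DesignReview can't start until after the Sync — holds.
The Sync can't start until after the VendorCall — holds.
Vic needs to be at both Sync and Retro — holds.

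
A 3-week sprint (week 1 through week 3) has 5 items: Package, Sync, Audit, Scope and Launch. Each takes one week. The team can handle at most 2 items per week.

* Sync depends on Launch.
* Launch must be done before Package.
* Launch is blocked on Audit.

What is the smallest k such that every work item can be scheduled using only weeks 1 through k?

3

The precedence chain requires at least 3 distinct weeks.
With at most 2 per week and 5 work items, at least 3 weeks are needed.
3 works (last occupied week: week 3): for example Launch -> week 2, Scope -> week 1, Audit -> week 1, Sync -> week 3, Package -> week 3.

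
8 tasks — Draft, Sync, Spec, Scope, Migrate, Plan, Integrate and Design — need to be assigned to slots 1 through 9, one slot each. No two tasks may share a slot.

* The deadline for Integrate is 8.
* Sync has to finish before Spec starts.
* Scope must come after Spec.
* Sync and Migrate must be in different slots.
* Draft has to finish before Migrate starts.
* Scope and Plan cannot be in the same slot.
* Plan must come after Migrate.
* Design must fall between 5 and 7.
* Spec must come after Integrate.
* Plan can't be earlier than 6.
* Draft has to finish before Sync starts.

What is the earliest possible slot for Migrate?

Precedence pushes Migrate to at least 2; downstream work caps Migrate at 8.
Migrate at 2 is achievable: Sync in 4; Integrate in 3; Migrate in 2; Design in 5; Draft in 1; Spec in 7; Scope in 8; Plan in 6.

2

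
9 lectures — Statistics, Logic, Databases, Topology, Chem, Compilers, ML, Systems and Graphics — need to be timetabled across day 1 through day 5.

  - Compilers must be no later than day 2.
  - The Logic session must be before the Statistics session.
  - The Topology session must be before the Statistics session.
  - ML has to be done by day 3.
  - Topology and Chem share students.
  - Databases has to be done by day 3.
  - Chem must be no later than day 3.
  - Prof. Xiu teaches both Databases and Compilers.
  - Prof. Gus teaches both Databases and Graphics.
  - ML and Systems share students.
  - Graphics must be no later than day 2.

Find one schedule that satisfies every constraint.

Chem in day 1; Compilers in day 1; ML in day 1; Logic in day 1; Databases in day 2; Graphics in day 1; Topology in day 2; Statistics in day 3; Systems in day 2

Checking: Topology(day 2) before Statistics(day 3); Logic(day 1) before Statistics(day 3); Databases(day 2) != Compilers(day 1); ML(day 1) != Systems(day 2); Databases(day 2) != Graphics(day 1); Topology(day 2) != Chem(day 1); Databases=day 2 in [day 1,day 3]; Graphics=day 1 in [day 1,day 2]; Chem=day 1 in [day 1,day 3]; Compilers=day 1 in [day 1,day 2]; ML=day 1 in [day 1,day 3].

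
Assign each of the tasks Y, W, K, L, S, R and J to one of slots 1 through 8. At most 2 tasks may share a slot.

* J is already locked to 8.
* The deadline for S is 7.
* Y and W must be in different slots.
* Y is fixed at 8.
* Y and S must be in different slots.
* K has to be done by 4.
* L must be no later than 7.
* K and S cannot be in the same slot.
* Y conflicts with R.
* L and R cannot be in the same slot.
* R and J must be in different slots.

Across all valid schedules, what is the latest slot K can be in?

K's own window allows nothing later than 4.
K at 4 is achievable: J -> 8, S -> 1, R -> 2, L -> 1, W -> 2, Y -> 8, K -> 4.

4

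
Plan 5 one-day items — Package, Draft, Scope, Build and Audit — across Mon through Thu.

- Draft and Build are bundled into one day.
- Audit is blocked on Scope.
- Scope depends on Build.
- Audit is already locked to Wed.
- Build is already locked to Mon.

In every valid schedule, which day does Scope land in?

Build is fixed at Mon and must come before Scope, so Scope is at least Tue.
Audit is fixed at Wed and must come after Scope, so Scope is at most Tue.
So Scope must be Tue.

Tue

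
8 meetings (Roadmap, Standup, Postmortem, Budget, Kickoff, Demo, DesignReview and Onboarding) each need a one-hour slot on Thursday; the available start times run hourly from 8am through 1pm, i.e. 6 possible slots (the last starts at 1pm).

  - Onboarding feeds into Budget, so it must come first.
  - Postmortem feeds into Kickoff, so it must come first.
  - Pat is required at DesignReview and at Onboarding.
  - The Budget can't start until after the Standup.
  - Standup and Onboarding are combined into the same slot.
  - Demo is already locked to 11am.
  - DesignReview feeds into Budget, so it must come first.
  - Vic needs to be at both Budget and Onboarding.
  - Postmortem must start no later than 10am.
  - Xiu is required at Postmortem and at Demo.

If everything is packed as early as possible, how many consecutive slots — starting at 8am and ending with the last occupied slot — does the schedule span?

The precedence chain requires at least 2 distinct slots.
Demo can't be placed before 11am — that is slot 4 counting from 8am — so the schedule must run through at least 4 slots.
4 works (last occupied slot: 11am): for example Standup in 8am; Budget in 10am; Postmortem in 8am; Demo in 11am; Onboarding in 8am; Kickoff in 9am; DesignReview in 9am; Roadmap in 8am.

4 slots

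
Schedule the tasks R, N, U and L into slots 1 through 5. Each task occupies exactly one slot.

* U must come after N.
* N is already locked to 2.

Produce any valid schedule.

U -> 3, N -> 2, R -> 1, L -> 1

Checking: N(2) before U(3); N=2 in [2,2].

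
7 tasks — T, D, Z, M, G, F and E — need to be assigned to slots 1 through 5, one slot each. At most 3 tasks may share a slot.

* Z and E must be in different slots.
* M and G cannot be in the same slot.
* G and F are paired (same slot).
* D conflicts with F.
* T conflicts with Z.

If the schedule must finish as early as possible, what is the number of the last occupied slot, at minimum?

With at most 3 per slot and 7 tasks, at least 3 slots are needed.
3 works (last occupied slot: 3): for example F in 2; E in 3; Z in 2; D in 1; T in 1; M in 1; G in 2.

3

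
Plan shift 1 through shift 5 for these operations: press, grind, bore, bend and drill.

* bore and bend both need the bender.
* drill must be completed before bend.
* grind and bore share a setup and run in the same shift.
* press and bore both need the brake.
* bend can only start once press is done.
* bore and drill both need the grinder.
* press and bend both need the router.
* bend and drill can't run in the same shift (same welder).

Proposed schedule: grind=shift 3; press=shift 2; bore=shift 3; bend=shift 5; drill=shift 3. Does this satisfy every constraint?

bore and bend both need the bender — holds.
bore and drill both need the grinder — violated.
press and bore both need the brake — holds.
press and bend both need the router — holds.
bend and drill can't run in the same shift (same welder) — holds.
bend can only start once press is done — holds.
grind and bore share a setup and run in the same shift — holds.
drill must be completed before bend — holds.

Invalid. bore and drill both need the grinder.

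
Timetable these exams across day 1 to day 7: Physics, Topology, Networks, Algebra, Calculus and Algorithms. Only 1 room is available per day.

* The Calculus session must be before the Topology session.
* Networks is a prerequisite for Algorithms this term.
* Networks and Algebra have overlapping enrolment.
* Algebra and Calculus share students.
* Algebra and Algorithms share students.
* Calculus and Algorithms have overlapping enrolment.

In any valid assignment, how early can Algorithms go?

day 2

Precedence pushes Algorithms to at least day 2.
Algorithms at day 2 is achievable: Algorithms -> day 2, Algebra -> day 6, Physics -> day 5, Calculus -> day 3, Topology -> day 4, Networks -> day 1.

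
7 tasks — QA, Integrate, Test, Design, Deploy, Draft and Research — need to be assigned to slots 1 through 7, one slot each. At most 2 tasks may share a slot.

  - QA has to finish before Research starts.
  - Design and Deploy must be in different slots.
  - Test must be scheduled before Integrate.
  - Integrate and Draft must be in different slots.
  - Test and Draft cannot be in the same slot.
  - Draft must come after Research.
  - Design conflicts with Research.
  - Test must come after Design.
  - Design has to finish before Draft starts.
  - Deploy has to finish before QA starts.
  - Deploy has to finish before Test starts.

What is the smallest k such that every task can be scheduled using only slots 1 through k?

5

The precedence chain requires at least 4 distinct slots.
With at most 2 per slot and 7 tasks, at least 4 slots are needed.
Could 4 slots be enough, i.e. nothing placed later than 4? No: Test must come after Deploy (at 1 or later) → {2, 3, 4}; Deploy must come before Test (at 4 or earlier) → {1, 2, 3}; Research must come after QA (at 1 or later) → {2, 3, 4}; QA must come before Research (at 4 or earlier) → {1, 2, 3}; Integrate must come after Test (at 2 or later) → {3, 4}; Test must come before Integrate (at 4 or earlier) → {2, 3}; Draft must come after Research (at 2 or later) → {3, 4}; Research must come before Draft (at 4 or earlier) → {2, 3}; Design must come before Test (at 3 or earlier) → {1, 2}; QA must come after Deploy (at 1 or later) → {2, 3}; Deploy must come before QA (at 3 or earlier) → {1, 2}; Research must come after QA (at 2 or later) → {3}; QA must come before Research (at 3 or earlier) → {2}; Draft must come after Research (at 3 or later) → {4}; Deploy must come before QA (at 2 or earlier) → {1}; Design can't share with Deploy (1) → {2}; Integrate can't share with Draft (4) → {3}; Test can't use 2, already full with QA and Design (limit 2) → {3}; that puts Integrate, Test and Research all in 3 — more than 2 per slot.
So 4 slots is not enough.
5 works (last occupied slot: 5): for example Integrate=5; Draft=4; Research=3; QA=2; Design=2; Test=3; Deploy=1.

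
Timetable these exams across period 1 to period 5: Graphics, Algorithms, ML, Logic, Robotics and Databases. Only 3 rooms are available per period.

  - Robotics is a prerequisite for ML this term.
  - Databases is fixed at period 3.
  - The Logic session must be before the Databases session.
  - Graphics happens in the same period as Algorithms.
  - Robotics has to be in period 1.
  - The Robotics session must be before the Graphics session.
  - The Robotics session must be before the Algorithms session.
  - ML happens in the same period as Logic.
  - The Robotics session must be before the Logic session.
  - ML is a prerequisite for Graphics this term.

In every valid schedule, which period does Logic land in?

period 2

Robotics is fixed at period 1 and must come before Logic, so Logic is at least period 2.
Databases is fixed at period 3 and must come after Logic, so Logic is at most period 2.
So Logic must be period 2.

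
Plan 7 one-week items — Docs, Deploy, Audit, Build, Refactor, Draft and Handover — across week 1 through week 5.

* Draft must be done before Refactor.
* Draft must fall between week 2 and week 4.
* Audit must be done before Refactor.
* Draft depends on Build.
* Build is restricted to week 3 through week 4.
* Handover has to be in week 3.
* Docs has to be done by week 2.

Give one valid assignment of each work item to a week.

Docs -> week 1, Build -> week 3, Draft -> week 4, Handover -> week 3, Deploy -> week 1, Audit -> week 1, Refactor -> week 5

Checking: Build(week 3) before Draft(week 4); Draft(week 4) before Refactor(week 5); Audit(week 1) before Refactor(week 5); Docs=week 1 in [week 1,week 2]; Draft=week 4 in [week 2,week 4]; Build=week 3 in [week 3,week 4]; Handover=week 3 in [week 3,week 3].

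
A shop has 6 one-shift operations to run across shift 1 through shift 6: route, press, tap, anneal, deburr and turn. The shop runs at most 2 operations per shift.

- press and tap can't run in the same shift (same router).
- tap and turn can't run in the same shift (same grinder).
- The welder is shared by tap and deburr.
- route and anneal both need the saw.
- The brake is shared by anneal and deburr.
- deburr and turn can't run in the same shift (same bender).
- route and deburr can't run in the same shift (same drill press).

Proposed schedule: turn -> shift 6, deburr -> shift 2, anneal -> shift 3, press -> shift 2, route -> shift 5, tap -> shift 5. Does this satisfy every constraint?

Yes

tap and turn can't run in the same shift (same grinder) — holds.
deburr and turn can't run in the same shift (same bender) — holds.
press and tap can't run in the same shift (same router) — holds.
route and anneal both need the saw — holds.
The brake is shared by anneal and deburr — holds.
route and deburr can't run in the same shift (same drill press) — holds.
The welder is shared by tap and deburr — holds.
The shop runs at most 2 operations per shift — holds.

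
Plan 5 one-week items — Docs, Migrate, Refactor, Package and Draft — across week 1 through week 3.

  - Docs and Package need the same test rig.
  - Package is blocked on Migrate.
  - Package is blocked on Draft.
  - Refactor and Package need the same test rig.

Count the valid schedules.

20

Splitting on Docs: it can be week 1 (10), week 2 (8), week 3 (2). Listing each branch's schedules as (Migrate, Refactor, Package, Draft) by week number:
Docs=week 1: (1,1,2,1) (1,1,3,1) (1,1,3,2) (1,2,3,1) (1,2,3,2) (1,3,2,1) (2,1,3,1) (2,1,3,2) (2,2,3,1) (2,2,3,2) — 10.
Docs=week 2: (1,1,3,1) (1,1,3,2) (1,2,3,1) (1,2,3,2) (2,1,3,1) (2,1,3,2) (2,2,3,1) (2,2,3,2) — 8.
Docs=week 3: (1,1,2,1) (1,3,2,1) — 2.
Summing: 10 + 8 + 2 = 20.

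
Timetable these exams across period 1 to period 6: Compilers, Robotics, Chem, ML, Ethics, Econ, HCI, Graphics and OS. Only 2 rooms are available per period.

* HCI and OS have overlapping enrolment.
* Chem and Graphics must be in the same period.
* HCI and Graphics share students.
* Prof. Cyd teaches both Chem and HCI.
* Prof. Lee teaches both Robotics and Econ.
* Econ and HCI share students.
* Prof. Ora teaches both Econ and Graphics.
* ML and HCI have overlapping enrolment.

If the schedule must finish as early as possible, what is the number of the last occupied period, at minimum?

5

With at most 2 per period and 9 exams, at least 5 periods are needed.
5 works (last occupied period: period 5): for example Robotics=period 1; ML=period 3; Econ=period 4; Ethics=period 3; Graphics=period 2; HCI=period 5; OS=period 4; Chem=period 2; Compilers=period 1.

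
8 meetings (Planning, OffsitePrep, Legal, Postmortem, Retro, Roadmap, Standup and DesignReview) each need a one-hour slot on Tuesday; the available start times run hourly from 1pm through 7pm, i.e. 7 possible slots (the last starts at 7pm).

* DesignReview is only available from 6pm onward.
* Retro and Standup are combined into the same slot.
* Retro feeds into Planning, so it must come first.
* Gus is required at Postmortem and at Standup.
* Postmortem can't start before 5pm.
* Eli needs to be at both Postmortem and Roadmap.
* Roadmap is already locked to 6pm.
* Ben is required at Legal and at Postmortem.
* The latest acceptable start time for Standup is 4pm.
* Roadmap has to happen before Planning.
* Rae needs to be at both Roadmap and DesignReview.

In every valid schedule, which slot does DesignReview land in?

7pm

DesignReview's window is 6pm–7pm.
Roadmap is fixed at 6pm, and DesignReview can't share a slot with Roadmap.
So DesignReview must be 7pm.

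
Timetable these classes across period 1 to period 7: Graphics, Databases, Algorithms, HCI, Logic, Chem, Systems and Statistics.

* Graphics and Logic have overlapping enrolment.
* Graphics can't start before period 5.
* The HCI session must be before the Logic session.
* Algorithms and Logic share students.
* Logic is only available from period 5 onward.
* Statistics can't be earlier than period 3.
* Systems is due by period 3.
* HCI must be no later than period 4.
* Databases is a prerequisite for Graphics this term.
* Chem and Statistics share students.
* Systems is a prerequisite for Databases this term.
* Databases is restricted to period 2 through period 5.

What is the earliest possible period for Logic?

Logic is available from period 5.
Logic at period 5 is achievable: Chem in period 1, Logic in period 5, HCI in period 1, Systems in period 1, Databases in period 2, Graphics in period 6, Algorithms in period 1, Statistics in period 3.

period 5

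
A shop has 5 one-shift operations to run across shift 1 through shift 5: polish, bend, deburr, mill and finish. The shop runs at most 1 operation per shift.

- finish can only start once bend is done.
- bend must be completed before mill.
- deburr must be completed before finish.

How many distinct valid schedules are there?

Splitting on polish: it can be shift 1 (5), shift 2 (5), shift 3 (5), shift 4 (5), shift 5 (5). Listing each branch's schedules as (bend, deburr, mill, finish) by shift number:
polish=shift 1: (2,3,4,5) (2,3,5,4) (2,4,3,5) (3,2,4,5) (3,2,5,4) — 5.
polish=shift 2: (1,3,4,5) (1,3,5,4) (1,4,3,5) (3,1,4,5) (3,1,5,4) — 5.
polish=shift 3: (1,2,4,5) (1,2,5,4) (1,4,2,5) (2,1,4,5) (2,1,5,4) — 5.
polish=shift 4: (1,2,3,5) (1,2,5,3) (1,3,2,5) (2,1,3,5) (2,1,5,3) — 5.
polish=shift 5: (1,2,3,4) (1,2,4,3) (1,3,2,4) (2,1,3,4) (2,1,4,3) — 5.
Summing: 5 + 5 + 5 + 5 + 5 = 25.

25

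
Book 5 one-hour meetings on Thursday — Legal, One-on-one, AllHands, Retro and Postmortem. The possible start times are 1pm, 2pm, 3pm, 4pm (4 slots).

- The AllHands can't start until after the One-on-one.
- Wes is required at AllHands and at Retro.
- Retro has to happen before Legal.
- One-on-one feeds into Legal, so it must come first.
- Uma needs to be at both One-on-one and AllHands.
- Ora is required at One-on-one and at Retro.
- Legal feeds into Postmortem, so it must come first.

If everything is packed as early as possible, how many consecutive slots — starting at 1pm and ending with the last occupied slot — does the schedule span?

4 slots

The precedence chain requires at least 3 distinct slots.
Could 3 slots be enough, i.e. nothing placed later than 3pm? No: Postmortem must come after Legal (at 1pm or later) → {2pm, 3pm}; Legal must come before Postmortem (at 3pm or earlier) → {1pm, 2pm}; Legal must come after One-on-one (at 1pm or later) → {2pm}; One-on-one must come before Legal (at 2pm or earlier) → {1pm}; Retro must come before Legal (at 2pm or earlier) → {1pm}; Retro can't share with One-on-one (1pm) → nothing is left.
So 3 slots is not enough.
4 works (last occupied slot: 4pm): for example Legal -> 3pm, Retro -> 2pm, AllHands -> 3pm, Postmortem -> 4pm, One-on-one -> 1pm.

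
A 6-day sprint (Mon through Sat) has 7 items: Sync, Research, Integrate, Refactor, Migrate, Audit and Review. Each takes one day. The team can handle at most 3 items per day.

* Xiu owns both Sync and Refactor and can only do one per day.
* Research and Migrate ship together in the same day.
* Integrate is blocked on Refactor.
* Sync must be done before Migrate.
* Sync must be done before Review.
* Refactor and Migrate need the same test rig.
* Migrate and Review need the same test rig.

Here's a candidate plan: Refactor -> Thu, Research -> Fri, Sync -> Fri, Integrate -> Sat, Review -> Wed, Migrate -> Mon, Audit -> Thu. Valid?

No. Sync must be done before Migrate is not satisfied.

Integrate is blocked on Refactor — holds.
Sync must be done before Review — violated.
Refactor and Migrate need the same test rig — holds.
Research and Migrate ship together in the same day — violated.
The team can handle at most 3 items per day — holds.
Migrate and Review need the same test rig — holds.
Xiu owns both Sync and Refactor and can only do one per day — holds.
Sync must be done before Migrate — violated.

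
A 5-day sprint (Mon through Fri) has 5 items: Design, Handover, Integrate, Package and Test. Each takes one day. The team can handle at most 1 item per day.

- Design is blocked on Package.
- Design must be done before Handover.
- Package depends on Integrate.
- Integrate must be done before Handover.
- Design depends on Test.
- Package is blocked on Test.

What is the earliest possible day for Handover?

Fri

Precedence pushes Handover to at least Thu.
Handover at Fri is achievable: Package in Wed; Handover in Fri; Test in Tue; Integrate in Mon; Design in Thu.
Nothing earlier works — the capacity limit rule out every day before Fri.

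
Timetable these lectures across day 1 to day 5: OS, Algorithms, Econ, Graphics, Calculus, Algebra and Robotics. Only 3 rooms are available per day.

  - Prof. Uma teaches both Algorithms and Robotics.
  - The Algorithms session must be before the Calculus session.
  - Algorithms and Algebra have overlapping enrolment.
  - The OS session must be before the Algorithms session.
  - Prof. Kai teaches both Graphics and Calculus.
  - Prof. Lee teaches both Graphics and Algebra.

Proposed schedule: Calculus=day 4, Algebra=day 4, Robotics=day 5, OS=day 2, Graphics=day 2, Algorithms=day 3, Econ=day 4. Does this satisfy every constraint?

Prof. Uma teaches both Algorithms and Robotics — holds.
Only 3 rooms are available per day — holds.
Prof. Lee teaches both Graphics and Algebra — holds.
The Algorithms session must be before the Calculus session — holds.
Prof. Kai teaches both Graphics and Calculus — holds.
Algorithms and Algebra have overlapping enrolment — holds.
The OS session must be before the Algorithms session — holds.

Yes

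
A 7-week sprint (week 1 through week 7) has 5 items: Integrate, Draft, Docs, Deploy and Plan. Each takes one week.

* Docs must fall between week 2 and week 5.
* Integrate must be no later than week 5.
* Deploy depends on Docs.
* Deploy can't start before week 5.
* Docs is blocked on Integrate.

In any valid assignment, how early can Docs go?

Docs is available from week 2; Docs's own window allows nothing later than week 5.
Docs at week 2 is achievable: Draft -> week 1; Docs -> week 2; Deploy -> week 5; Integrate -> week 1; Plan -> week 1.

week 2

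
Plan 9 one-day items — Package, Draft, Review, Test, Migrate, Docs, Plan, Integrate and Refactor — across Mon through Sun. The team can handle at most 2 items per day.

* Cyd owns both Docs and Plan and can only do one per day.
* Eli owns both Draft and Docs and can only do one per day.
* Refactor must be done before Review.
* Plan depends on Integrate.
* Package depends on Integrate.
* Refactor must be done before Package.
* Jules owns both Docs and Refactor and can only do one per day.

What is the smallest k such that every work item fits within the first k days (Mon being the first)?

5 days

The precedence chain requires at least 2 distinct days.
With at most 2 per day and 9 work items, at least 5 days are needed.
5 works (last occupied day: Fri): for example Integrate in Mon; Refactor in Mon; Draft in Wed; Review in Tue; Test in Thu; Migrate in Thu; Plan in Wed; Package in Tue; Docs in Fri.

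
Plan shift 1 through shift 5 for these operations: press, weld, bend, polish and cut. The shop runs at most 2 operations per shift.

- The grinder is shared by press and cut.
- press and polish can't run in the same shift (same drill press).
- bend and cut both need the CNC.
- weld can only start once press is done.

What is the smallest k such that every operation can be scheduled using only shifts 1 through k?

The precedence chain requires at least 2 distinct shifts.
With at most 2 per shift and 5 operations, at least 3 shifts are needed.
3 works (last occupied shift: shift 3): for example cut=shift 3, polish=shift 2, press=shift 1, weld=shift 2, bend=shift 1.

3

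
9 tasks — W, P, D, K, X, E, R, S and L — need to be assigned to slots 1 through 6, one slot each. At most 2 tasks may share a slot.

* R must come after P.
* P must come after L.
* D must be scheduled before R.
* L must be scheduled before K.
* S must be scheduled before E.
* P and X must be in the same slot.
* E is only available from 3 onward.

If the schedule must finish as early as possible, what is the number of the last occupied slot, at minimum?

The precedence chain requires at least 3 distinct slots.
With at most 2 per slot and 9 tasks, at least 5 slots are needed.
5 works (last occupied slot: 5): for example D=3, K=4, P=2, S=1, E=3, L=1, R=4, X=2, W=5.

slot 5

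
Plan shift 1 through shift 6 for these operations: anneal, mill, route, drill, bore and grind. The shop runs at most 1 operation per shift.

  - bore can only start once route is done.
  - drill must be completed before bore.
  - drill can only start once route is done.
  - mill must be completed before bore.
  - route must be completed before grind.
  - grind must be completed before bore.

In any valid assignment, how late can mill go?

Downstream work caps mill at shift 5.
mill at shift 5 is achievable: bore -> shift 6; drill -> shift 2; grind -> shift 3; route -> shift 1; mill -> shift 5; anneal -> shift 4.

shift 5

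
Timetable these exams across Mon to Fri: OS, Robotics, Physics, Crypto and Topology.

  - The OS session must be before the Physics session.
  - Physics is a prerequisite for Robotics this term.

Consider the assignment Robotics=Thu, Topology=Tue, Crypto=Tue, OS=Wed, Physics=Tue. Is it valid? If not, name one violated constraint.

The OS session must be before the Physics session — violated.
Physics is a prerequisite for Robotics this term — holds.

No. The OS session must be before the Physics session is not satisfied.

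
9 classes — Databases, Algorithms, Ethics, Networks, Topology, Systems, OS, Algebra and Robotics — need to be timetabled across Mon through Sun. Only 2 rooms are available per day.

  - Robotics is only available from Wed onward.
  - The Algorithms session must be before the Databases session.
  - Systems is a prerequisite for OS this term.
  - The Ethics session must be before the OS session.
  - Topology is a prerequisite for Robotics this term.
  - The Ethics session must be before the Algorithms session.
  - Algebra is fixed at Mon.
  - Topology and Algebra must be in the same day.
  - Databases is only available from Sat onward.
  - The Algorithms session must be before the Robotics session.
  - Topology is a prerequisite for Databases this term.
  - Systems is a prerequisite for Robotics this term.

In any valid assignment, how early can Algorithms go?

Precedence pushes Algorithms to at least Tue; downstream work caps Algorithms at Sat.
Algorithms at Wed is achievable: Algebra -> Mon; Networks -> Thu; Topology -> Mon; Databases -> Sat; OS -> Wed; Ethics -> Tue; Systems -> Tue; Robotics -> Thu; Algorithms -> Wed.
Nothing earlier works — the capacity limit rule out every day before Wed.

Wed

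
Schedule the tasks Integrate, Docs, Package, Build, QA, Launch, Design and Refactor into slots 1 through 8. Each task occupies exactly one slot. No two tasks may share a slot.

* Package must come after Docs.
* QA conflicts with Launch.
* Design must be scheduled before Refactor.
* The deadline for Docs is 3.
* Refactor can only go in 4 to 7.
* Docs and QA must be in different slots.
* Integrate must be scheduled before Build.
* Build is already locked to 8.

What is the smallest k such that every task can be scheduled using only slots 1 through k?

8

The precedence chain requires at least 2 distinct slots.
With at most 1 per slot and 8 tasks, at least 8 slots are needed.
Build can't be placed before 8, so the schedule must run through at least slot 8.
8 works (last occupied slot: 8): for example Build -> 8, Package -> 5, Design -> 3, Refactor -> 4, Docs -> 1, Integrate -> 2, Launch -> 7, QA -> 6.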